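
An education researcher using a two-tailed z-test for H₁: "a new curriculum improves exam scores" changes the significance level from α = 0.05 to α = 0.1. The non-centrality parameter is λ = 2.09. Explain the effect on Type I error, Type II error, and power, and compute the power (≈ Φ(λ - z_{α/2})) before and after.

Increasing α from 0.05 to 0.1:
• Type I error rate increases (α is the Type I rate by definition).
• Critical value moves from z_{α/2} = 1.96 to 1.645, so power = Φ(λ - z_{α/2}) goes from Φ(2.09 - 1.96) = 0.552 to Φ(2.09 - 1.645) = 0.672.
• Type II error rate β = 1 - power therefore decreases (0.448 → 0.328).
Appropriate when false negatives are costly — here, keeping the old curriculum when the new one would have helped students.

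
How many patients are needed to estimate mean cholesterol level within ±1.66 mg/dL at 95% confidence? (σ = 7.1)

n = (z*σ/E)² = (1.96×7.1/1.66)² = 70.3 → n = 71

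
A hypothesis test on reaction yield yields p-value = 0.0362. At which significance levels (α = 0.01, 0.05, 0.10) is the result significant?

p = 0.0362. Significant at: α = 0.05, 0.1.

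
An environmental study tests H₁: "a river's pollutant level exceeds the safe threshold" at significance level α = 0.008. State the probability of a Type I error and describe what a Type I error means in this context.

P(Type I error) = α = 0.008. A Type I error is rejecting H₀ when H₀ is actually true (false positive) — here, concluding that a river's pollutant level exceeds the safe threshold when in fact this is not the case. Consequence: shutting down a compliant factory unnecessarily.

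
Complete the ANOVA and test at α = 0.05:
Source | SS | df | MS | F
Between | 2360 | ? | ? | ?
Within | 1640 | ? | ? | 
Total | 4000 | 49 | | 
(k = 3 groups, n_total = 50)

df_between = 2, df_within = 47. MS_between = 1180.0, MS_within = 34.89. F = 33.817, F_crit ≈ 3.195. Reject H₀.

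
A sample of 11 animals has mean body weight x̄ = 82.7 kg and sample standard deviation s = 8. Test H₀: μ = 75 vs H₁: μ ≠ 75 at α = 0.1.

t = (x̄ - μ₀)/(s/√n) = (82.7 - 75)/(8/√11) = 3.192. df = 10, critical t = ±1.812. Reject H₀.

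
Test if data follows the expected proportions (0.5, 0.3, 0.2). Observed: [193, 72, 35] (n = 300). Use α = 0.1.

Expected: [150.0, 90.0, 60.0]. χ² = 26.343. df = 2, critical = 4.605. Reject H₀.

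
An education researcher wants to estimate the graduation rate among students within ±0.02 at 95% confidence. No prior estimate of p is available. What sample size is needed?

Conservative approach: use p = 0.5 (maximizes p(1-p) = 0.25). n = z²(0.25)/E² = 1.96²×0.25/0.02² = 2401.0 → n = 2401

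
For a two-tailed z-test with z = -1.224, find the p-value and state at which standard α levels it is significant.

p = 2·P(Z > |-1.224|) = 2·(1 - Φ(1.224)) ≈ 0.221. Not significant at any standard level.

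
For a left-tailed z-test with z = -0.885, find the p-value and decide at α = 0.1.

p = P(Z < -0.885) = Φ(-0.885) ≈ 0.1881. Since p ≥ 0.1, fail to reject H₀ (not significant) at α = 0.1.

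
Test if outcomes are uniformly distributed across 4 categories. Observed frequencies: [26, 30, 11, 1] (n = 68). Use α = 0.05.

Expected = 17 each. χ² = Σ(O-E)²/E = 31.882. df = 3, critical value = 7.815. Reject H₀.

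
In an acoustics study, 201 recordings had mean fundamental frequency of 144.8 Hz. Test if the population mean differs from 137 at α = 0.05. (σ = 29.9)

z = (x̄ - μ₀)/(σ/√n) = (144.8 - 137)/(29.9/√201) = 3.698. Critical value: ±1.96. Since |3.698| > 1.96, Reject H₀.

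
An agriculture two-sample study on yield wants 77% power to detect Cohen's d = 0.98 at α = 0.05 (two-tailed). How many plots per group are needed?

z_{α/2} = 1.96, z_β = Φ⁻¹(0.77) = 0.739. For large effect (d = 0.98): n per group = 2(z_{α/2} + z_β)²/d² = 2(1.96 + 0.739)²/0.98² = 15.2 → 16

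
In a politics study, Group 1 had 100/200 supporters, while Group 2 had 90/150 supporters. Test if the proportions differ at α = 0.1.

p̂₁ = 0.5, p̂₂ = 0.6, pooled p̂ = 0.543. z = -1.858. Critical: ±1.645. Reject H₀.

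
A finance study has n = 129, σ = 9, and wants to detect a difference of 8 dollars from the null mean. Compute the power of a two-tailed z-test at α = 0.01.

SE = σ/√n = 9/√129 = 0.792. Non-centrality λ = d/SE = 8/0.792 = 10.096. Power ≈ Φ(λ - z_{α/2}) = Φ(10.096 - 2.576) = Φ(7.52) = 1.0.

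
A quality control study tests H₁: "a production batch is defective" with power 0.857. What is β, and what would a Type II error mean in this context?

β = 1 - power = 1 - 0.857 = 0.143. A Type II error is failing to reject H₀ when H₀ is false (false negative) — here, failing to conclude that a production batch is defective when in fact it is true. Consequence: shipping a defective batch — faulty products reach customers.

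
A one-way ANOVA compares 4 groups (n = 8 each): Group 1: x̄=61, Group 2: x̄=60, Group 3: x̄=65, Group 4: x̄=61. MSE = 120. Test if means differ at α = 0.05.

Grand mean = 61.75. SS_between = 118.0, MS_between = 39.33. F = 0.328, F_crit ≈ 2.947. Fail to reject H₀.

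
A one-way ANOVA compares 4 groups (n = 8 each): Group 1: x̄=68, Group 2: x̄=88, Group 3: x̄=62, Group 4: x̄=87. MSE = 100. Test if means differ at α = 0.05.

Grand mean = 76.25. SS_between = 4198.0, MS_between = 1399.33. F = 13.993, F_crit ≈ 2.947. Reject H₀.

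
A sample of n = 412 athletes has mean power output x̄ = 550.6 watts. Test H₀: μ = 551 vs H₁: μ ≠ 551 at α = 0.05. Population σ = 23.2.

z = (x̄ - μ₀)/(σ/√n) = (550.6 - 551)/(23.2/√412) = -0.35. Critical value: ±1.96. Since |-0.35| ≤ 1.96, Fail to reject H₀.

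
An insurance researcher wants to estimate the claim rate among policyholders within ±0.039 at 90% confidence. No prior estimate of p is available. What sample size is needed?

Conservative approach: use p = 0.5 (maximizes p(1-p) = 0.25). n = z²(0.25)/E² = 1.645²×0.25/0.039² = 444.8 → n = 445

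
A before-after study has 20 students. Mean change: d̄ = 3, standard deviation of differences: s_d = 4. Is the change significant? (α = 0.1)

t = d̄/(s_d/√n) = 3/(4/√20) = 3.354. df = 19, critical t = ±1.729. Reject H₀.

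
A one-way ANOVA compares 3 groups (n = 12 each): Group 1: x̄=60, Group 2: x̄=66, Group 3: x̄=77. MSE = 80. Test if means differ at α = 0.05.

Grand mean = 67.67. SS_between = 1784.0, MS_between = 892.0. F = 11.15, F_crit ≈ 3.285. Reject H₀.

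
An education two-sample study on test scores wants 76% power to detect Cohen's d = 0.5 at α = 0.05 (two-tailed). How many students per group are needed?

z_{α/2} = 1.96, z_β = Φ⁻¹(0.76) = 0.706. For medium effect (d = 0.5): n per group = 2(z_{α/2} + z_β)²/d² = 2(1.96 + 0.706)²/0.5² = 56.9 → 57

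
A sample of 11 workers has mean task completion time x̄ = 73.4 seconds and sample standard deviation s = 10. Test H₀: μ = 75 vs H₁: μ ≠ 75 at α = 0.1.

t = (x̄ - μ₀)/(s/√n) = (73.4 - 75)/(10/√11) = -0.531. df = 10, critical t = ±1.812. Fail to reject H₀.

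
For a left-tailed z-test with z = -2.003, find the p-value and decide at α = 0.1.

p = P(Z < -2.003) = Φ(-2.003) ≈ 0.0226. Since p < 0.1, reject H₀ (significant) at α = 0.1.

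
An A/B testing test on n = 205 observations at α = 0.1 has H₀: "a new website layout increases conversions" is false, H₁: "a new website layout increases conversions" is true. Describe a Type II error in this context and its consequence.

Type II error: failing to reject H₀ when it is false — concluding that a new website layout increases conversions is not supported when in fact it is. Consequence: discarding a layout that would have improved conversions — lost revenue.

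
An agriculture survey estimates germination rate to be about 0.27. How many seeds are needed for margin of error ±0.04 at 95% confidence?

n = z²p(1-p)/E² = 1.96²×0.27×0.73/0.04² = 473.2 → n = 474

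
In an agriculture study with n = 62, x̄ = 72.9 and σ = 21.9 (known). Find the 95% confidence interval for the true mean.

CI = x̄ ± z*(σ/√n) = 72.9 ± 1.96(21.9/√62) = 72.9 ± 5.45 = (67.45, 78.35)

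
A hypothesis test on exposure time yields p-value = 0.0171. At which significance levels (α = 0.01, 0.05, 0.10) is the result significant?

p = 0.0171. Significant at: α = 0.05, 0.1.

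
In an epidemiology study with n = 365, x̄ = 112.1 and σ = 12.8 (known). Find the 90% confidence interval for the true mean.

CI = x̄ ± z*(σ/√n) = 112.1 ± 1.645(12.8/√365) = 112.1 ± 1.1 = (111.0, 113.2)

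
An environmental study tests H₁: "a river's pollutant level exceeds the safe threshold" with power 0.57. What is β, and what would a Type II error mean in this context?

β = 1 - power = 1 - 0.57 = 0.43. A Type II error is failing to reject H₀ when H₀ is false (false negative) — here, failing to conclude that a river's pollutant level exceeds the safe threshold when in fact it is true. Consequence: allowing unsafe pollution to continue.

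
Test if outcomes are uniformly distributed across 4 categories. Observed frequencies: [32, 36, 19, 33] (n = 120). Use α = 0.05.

Expected = 30 each. χ² = Σ(O-E)²/E = 5.667. df = 3, critical value = 7.815. Fail to reject H₀.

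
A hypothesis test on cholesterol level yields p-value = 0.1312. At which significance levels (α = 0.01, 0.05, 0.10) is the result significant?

p = 0.1312. Not significant at any of the given levels.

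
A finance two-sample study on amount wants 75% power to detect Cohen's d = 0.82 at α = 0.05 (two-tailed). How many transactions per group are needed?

z_{α/2} = 1.96, z_β = Φ⁻¹(0.75) = 0.674. For large effect (d = 0.82): n per group = 2(z_{α/2} + z_β)²/d² = 2(1.96 + 0.674)²/0.82² = 20.6 → 21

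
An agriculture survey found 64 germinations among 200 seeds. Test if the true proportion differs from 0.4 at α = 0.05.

p̂ = 0.32, p₀ = 0.4. z = (p̂ - p₀)/√(p₀(1-p₀)/n) = -2.309. Critical: ±1.96. Reject H₀.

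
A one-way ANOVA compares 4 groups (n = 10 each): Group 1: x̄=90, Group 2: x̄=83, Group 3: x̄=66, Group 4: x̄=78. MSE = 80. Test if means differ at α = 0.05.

Grand mean = 79.25. SS_between = 3067.5, MS_between = 1022.5. F = 12.781, F_crit ≈ 2.866. Reject H₀.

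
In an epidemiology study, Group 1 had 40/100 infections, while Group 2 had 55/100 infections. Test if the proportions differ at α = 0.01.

p̂₁ = 0.4, p̂₂ = 0.55, pooled p̂ = 0.475. z = -2.124. Critical: ±2.576. Fail to reject H₀.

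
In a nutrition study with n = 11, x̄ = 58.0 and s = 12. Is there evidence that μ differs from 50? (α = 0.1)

t = (x̄ - μ₀)/(s/√n) = (58.0 - 50)/(12/√11) = 2.211. df = 10, critical t = ±1.812. Reject H₀.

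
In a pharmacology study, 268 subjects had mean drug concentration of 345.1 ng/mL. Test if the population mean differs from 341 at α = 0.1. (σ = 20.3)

z = (x̄ - μ₀)/(σ/√n) = (345.1 - 341)/(20.3/√268) = 3.306. Critical value: ±1.645. Since |3.306| > 1.645, Reject H₀.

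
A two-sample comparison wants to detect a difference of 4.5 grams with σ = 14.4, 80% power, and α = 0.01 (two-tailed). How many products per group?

n per group = 2(z_α/2 + z_β)²σ²/d² = 2×(2.576 + 0.84)²×14.4²/4.5² = 239.0 → n = 239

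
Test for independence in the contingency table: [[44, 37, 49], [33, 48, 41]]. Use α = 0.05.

χ² = 3.456. df = 2, critical = 5.991. Fail to reject H₀. No evidence of dependence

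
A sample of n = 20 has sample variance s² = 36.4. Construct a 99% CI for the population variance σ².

df = 19. χ²_{0.005} = 38.582, χ²_{0.995} = 6.844. CI for σ² = ((n-1)s²/χ²_{α/2}, (n-1)s²/χ²_{1-α/2}) = (19·36.4/38.582, 19·36.4/6.844) = (17.93, 101.05)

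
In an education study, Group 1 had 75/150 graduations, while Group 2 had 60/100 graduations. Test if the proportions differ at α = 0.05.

p̂₁ = 0.5, p̂₂ = 0.6, pooled p̂ = 0.54. z = -1.554. Critical: ±1.96. Fail to reject H₀.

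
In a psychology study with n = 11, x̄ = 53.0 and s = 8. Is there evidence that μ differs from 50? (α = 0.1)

t = (x̄ - μ₀)/(s/√n) = (53.0 - 50)/(8/√11) = 1.244. df = 10, critical t = ±1.812. Fail to reject H₀.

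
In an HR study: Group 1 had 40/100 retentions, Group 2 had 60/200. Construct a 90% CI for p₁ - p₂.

p̂₁ = 0.4, p̂₂ = 0.3. Difference = 0.1. CI = (0.003, 0.197)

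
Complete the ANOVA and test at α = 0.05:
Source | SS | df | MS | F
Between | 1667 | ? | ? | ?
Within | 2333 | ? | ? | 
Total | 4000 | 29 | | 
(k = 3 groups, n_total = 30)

df_between = 2, df_within = 27. MS_between = 833.5, MS_within = 86.41. F = 9.646, F_crit ≈ 3.354. Reject H₀.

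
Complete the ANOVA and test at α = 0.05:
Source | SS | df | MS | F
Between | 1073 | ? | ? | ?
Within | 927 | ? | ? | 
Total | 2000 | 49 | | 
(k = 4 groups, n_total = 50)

df_between = 3, df_within = 46. MS_between = 357.67, MS_within = 20.15. F = 17.748, F_crit ≈ 2.807. Reject H₀.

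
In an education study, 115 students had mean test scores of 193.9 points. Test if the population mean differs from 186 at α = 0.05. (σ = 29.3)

z = (x̄ - μ₀)/(σ/√n) = (193.9 - 186)/(29.3/√115) = 2.891. Critical value: ±1.96. Since |2.891| > 1.96, Reject H₀.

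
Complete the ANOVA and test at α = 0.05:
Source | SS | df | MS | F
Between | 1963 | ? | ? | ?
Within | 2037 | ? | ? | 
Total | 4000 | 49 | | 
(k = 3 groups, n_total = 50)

df_between = 2, df_within = 47. MS_between = 981.5, MS_within = 43.34. F = 22.646, F_crit ≈ 3.195. Reject H₀.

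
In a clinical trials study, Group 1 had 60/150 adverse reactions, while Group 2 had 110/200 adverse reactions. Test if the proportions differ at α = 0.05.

p̂₁ = 0.4, p̂₂ = 0.55, pooled p̂ = 0.486. z = -2.779. Critical: ±1.96. Reject H₀.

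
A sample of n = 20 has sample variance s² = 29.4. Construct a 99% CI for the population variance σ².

df = 19. χ²_{0.005} = 38.582, χ²_{0.995} = 6.844. CI for σ² = ((n-1)s²/χ²_{α/2}, (n-1)s²/χ²_{1-α/2}) = (19·29.4/38.582, 19·29.4/6.844) = (14.48, 81.62)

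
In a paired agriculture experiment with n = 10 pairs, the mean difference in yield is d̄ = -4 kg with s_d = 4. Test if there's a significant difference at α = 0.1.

t = d̄/(s_d/√n) = -4/(4/√10) = -3.162. df = 9, critical t = ±1.833. Reject H₀.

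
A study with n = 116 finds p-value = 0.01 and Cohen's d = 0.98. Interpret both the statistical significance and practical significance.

Statistically significant (p = 0.01 < 0.05). Cohen's d = 0.98 indicates a large effect size. Both statistical and practical significance should be considered.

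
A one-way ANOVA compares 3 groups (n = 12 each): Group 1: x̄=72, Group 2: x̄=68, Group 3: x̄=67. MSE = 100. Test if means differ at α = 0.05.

Grand mean = 69.0. SS_between = 168.0, MS_between = 84.0. F = 0.84, F_crit ≈ 3.285. Fail to reject H₀.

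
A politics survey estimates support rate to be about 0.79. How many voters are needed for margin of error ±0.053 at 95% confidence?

n = z²p(1-p)/E² = 1.96²×0.79×0.21/0.053² = 226.9 → n = 227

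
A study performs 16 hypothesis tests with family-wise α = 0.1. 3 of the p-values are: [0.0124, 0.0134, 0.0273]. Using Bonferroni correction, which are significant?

Bonferroni α = 0.1/16 = 0.00625. None of the given p-values are significant.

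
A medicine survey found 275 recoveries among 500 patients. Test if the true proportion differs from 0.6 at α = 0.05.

p̂ = 0.55, p₀ = 0.6. z = (p̂ - p₀)/√(p₀(1-p₀)/n) = -2.282. Critical: ±1.96. Reject H₀.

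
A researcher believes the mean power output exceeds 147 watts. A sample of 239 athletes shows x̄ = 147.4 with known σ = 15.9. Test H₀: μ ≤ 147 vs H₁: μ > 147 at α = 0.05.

z = 0.389. Critical value: 1.645. Fail to reject H₀.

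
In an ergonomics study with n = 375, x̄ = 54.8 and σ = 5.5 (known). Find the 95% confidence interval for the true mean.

CI = x̄ ± z*(σ/√n) = 54.8 ± 1.96(5.5/√375) = 54.8 ± 0.56 = (54.24, 55.36)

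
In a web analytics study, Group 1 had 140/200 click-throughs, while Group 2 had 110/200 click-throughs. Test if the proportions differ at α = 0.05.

p̂₁ = 0.7, p̂₂ = 0.55, pooled p̂ = 0.625. z = 3.098. Critical: ±1.96. Reject H₀.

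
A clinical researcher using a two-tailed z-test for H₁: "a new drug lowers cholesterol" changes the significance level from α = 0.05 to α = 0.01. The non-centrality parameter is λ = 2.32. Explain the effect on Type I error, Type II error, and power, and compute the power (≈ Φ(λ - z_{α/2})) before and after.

Decreasing α from 0.05 to 0.01:
• Type I error rate decreases (α is the Type I rate by definition).
• Critical value moves from z_{α/2} = 1.96 to 2.576, so power = Φ(λ - z_{α/2}) goes from Φ(2.32 - 1.96) = 0.641 to Φ(2.32 - 2.576) = 0.399.
• Type II error rate β = 1 - power therefore increases (0.359 → 0.601).
Appropriate when false positives are costly — here, approving an ineffective drug — patients take a useless medication and may skip effective alternatives.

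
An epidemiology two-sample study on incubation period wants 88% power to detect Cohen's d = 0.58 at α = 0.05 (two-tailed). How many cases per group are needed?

z_{α/2} = 1.96, z_β = Φ⁻¹(0.88) = 1.175. For medium effect (d = 0.58): n per group = 2(z_{α/2} + z_β)²/d² = 2(1.96 + 1.175)²/0.58² = 58.4 → 59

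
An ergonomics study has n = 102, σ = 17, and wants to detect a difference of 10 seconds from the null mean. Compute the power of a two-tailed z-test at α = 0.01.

SE = σ/√n = 17/√102 = 1.683. Non-centrality λ = d/SE = 10/1.683 = 5.941. Power ≈ Φ(λ - z_{α/2}) = Φ(5.941 - 2.576) = Φ(3.365) = 1.0.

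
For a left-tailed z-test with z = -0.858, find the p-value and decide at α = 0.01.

p = P(Z < -0.858) = Φ(-0.858) ≈ 0.1954. Since p ≥ 0.01, fail to reject H₀ (not significant) at α = 0.01.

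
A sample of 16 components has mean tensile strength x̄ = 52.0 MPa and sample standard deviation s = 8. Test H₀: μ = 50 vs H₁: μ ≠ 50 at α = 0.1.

t = (x̄ - μ₀)/(s/√n) = (52.0 - 50)/(8/√16) = 1.0. df = 15, critical t = ±1.753. Fail to reject H₀.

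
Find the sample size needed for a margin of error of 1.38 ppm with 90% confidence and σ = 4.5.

n = (z*σ/E)² = (1.645×4.5/1.38)² = 28.8 → n = 29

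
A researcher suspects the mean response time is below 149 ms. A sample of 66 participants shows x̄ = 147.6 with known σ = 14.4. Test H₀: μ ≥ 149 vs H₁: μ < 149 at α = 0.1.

z = -0.79. Critical value: -1.28. Fail to reject H₀.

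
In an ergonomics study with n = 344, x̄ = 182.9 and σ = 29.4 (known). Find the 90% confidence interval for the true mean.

CI = x̄ ± z*(σ/√n) = 182.9 ± 1.645(29.4/√344) = 182.9 ± 2.61 = (180.29, 185.51)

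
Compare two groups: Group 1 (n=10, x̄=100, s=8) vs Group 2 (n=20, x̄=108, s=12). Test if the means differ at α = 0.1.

Pooled sp = 10.88. t = -1.899, df = 28. Critical t = ±1.701. Reject H₀.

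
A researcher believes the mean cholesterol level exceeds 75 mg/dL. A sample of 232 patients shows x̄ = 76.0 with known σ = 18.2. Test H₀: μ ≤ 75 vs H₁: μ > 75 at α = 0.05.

z = 0.837. Critical value: 1.645. Fail to reject H₀.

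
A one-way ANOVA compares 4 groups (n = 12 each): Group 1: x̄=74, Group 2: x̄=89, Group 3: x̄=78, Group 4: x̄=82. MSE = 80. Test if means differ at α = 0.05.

Grand mean = 80.75. SS_between = 1473.0, MS_between = 491.0. F = 6.138, F_crit ≈ 2.816. Reject H₀.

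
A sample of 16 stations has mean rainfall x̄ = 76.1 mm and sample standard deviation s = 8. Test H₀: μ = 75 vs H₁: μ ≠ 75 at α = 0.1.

t = (x̄ - μ₀)/(s/√n) = (76.1 - 75)/(8/√16) = 0.55. df = 15, critical t = ±1.753. Fail to reject H₀.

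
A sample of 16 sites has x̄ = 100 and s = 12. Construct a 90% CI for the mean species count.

CI = x̄ ± t*(s/√n) = 100 ± 1.753(12/√16) = (94.74, 105.26)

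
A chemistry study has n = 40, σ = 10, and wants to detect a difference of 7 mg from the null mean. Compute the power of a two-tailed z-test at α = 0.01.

SE = σ/√n = 10/√40 = 1.581. Non-centrality λ = d/SE = 7/1.581 = 4.427. Power ≈ Φ(λ - z_{α/2}) = Φ(4.427 - 2.576) = Φ(1.851) = 0.968.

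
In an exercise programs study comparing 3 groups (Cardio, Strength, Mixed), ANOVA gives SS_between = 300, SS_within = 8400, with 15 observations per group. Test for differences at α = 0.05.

df_between = 2, df_within = 42. F = MS_between/MS_within = 150.0/200.0 = 0.75. F_crit ≈ 3.22. Fail to reject H₀.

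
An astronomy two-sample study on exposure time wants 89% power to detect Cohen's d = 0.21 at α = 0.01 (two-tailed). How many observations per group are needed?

z_{α/2} = 2.576, z_β = Φ⁻¹(0.89) = 1.227. For small effect (d = 0.21): n per group = 2(z_{α/2} + z_β)²/d² = 2(2.576 + 1.227)²/0.21² = 655.9 → 656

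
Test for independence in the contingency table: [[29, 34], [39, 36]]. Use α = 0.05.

χ² = 0.488. df = 1, critical = 3.841. Fail to reject H₀. No evidence of dependence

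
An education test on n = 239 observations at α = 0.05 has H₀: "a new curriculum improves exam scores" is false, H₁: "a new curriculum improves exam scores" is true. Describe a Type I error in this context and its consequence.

Type I error: rejecting H₀ when it is true — concluding that a new curriculum improves exam scores when in fact it is not. Consequence: adopting a curriculum that gives no real benefit — disruption for nothing.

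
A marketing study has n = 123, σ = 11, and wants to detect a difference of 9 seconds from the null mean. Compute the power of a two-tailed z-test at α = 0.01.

SE = σ/√n = 11/√123 = 0.992. Non-centrality λ = d/SE = 9/0.992 = 9.074. Power ≈ Φ(λ - z_{α/2}) = Φ(9.074 - 2.576) = Φ(6.498) = 1.0.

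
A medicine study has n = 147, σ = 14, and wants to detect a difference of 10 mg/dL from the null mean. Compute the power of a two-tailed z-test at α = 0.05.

SE = σ/√n = 14/√147 = 1.155. Non-centrality λ = d/SE = 10/1.155 = 8.66. Power ≈ Φ(λ - z_{α/2}) = Φ(8.66 - 1.96) = Φ(6.7) = 1.0.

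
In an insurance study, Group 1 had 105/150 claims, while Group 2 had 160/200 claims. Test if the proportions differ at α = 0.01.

p̂₁ = 0.7, p̂₂ = 0.8, pooled p̂ = 0.757. z = -2.159. Critical: ±2.576. Fail to reject H₀.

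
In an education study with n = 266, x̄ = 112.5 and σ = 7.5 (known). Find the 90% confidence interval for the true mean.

CI = x̄ ± z*(σ/√n) = 112.5 ± 1.645(7.5/√266) = 112.5 ± 0.76 = (111.74, 113.26)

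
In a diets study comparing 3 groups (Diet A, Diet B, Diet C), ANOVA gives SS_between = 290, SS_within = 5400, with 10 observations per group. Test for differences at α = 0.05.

df_between = 2, df_within = 27. F = MS_between/MS_within = 145.0/200.0 = 0.725. F_crit ≈ 3.354. Fail to reject H₀.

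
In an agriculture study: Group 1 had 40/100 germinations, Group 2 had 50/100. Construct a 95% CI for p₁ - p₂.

p̂₁ = 0.4, p̂₂ = 0.5. Difference = -0.1. CI = (-0.237, 0.037)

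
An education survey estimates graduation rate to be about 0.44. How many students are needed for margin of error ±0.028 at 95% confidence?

n = z²p(1-p)/E² = 1.96²×0.44×0.56/0.028² = 1207.4 → n = 1208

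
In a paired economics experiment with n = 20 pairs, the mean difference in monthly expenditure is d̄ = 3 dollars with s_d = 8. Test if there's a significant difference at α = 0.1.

t = d̄/(s_d/√n) = 3/(8/√20) = 1.677. df = 19, critical t = ±1.729. Fail to reject H₀.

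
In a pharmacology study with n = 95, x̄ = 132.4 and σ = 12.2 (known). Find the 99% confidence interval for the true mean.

CI = x̄ ± z*(σ/√n) = 132.4 ± 2.576(12.2/√95) = 132.4 ± 3.22 = (129.18, 135.62)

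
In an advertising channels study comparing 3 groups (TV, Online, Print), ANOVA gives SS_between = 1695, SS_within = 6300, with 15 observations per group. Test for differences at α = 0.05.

df_between = 2, df_within = 42. F = MS_between/MS_within = 847.5/150.0 = 5.65. F_crit ≈ 3.22. Reject H₀. At least one mean differs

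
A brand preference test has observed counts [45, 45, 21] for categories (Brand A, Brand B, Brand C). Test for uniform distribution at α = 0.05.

Expected = 37 each. χ² = Σ(O-E)²/E = 10.378. df = 2, critical value = 5.991. Reject H₀.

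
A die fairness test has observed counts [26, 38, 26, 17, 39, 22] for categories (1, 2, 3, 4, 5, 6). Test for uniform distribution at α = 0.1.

Expected = 28 each. χ² = Σ(O-E)²/E = 13.786. df = 5, critical value = 9.236. Reject H₀.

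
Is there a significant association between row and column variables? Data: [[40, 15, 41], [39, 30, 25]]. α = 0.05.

χ² = 8.871. df = 2, critical = 5.991. Reject H₀. Variables are dependent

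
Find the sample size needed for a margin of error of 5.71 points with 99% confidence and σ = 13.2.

n = (z*σ/E)² = (2.576×13.2/5.71)² = 35.5 → n = 36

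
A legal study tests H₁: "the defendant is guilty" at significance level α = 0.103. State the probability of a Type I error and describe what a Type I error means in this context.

P(Type I error) = α = 0.103. A Type I error is rejecting H₀ when H₀ is actually true (false positive) — here, concluding that the defendant is guilty when in fact this is not the case. Consequence: convicting an innocent person.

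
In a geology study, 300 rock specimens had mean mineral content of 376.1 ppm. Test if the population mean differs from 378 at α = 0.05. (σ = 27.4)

z = (x̄ - μ₀)/(σ/√n) = (376.1 - 378)/(27.4/√300) = -1.201. Critical value: ±1.96. Since |-1.201| ≤ 1.96, Fail to reject H₀.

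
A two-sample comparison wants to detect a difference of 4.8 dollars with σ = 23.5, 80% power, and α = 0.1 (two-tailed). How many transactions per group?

n per group = 2(z_α/2 + z_β)²σ²/d² = 2×(1.645 + 0.84)²×23.5²/4.8² = 296.03 → n = 297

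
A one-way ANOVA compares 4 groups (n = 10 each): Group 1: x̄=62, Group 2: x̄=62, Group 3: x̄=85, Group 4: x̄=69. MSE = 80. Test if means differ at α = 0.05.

Grand mean = 69.5. SS_between = 3530.0, MS_between = 1176.67. F = 14.708, F_crit ≈ 2.866. Reject H₀.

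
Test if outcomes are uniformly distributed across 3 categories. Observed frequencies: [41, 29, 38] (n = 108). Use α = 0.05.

Expected = 36 each. χ² = Σ(O-E)²/E = 2.167. df = 2, critical value = 5.991. Fail to reject H₀.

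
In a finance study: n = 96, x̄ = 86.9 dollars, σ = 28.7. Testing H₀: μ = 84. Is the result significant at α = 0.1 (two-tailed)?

z = (86.9 - 84)/(28.7/√96) = 0.99. Since |z| ≤ 1.645, not significant at α = 0.1.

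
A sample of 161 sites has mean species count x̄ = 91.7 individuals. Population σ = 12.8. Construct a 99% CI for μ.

CI = x̄ ± z*(σ/√n) = 91.7 ± 2.576(12.8/√161) = 91.7 ± 2.6 = (89.1, 94.3)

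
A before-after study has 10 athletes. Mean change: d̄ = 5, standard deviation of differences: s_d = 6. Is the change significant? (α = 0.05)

t = d̄/(s_d/√n) = 5/(6/√10) = 2.635. df = 9, critical t = ±2.262. Reject H₀.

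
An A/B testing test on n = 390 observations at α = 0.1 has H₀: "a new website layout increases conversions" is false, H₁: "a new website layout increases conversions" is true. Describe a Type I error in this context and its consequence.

Type I error: rejecting H₀ when it is true — concluding that a new website layout increases conversions when in fact it is not. Consequence: rolling out a layout that doesn't actually help — wasted engineering effort.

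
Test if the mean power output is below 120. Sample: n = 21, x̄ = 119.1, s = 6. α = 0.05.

t = (119.1 - 120)/(6/√21) = -0.687, df = 20. Critical t = -1.725. Fail to reject H₀.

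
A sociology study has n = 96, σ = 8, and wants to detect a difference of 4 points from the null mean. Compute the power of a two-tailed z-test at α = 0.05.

SE = σ/√n = 8/√96 = 0.816. Non-centrality λ = d/SE = 4/0.816 = 4.899. Power ≈ Φ(λ - z_{α/2}) = Φ(4.899 - 1.96) = Φ(2.939) = 0.998.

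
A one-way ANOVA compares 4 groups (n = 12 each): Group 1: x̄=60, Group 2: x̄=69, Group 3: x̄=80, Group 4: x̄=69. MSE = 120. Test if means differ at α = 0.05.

Grand mean = 69.5. SS_between = 2412.0, MS_between = 804.0. F = 6.7, F_crit ≈ 2.816. Reject H₀.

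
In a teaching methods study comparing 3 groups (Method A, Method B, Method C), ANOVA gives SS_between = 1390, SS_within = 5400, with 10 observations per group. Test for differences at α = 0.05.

df_between = 2, df_within = 27. F = MS_between/MS_within = 695.0/200.0 = 3.475. F_crit ≈ 3.354. Reject H₀. At least one mean differs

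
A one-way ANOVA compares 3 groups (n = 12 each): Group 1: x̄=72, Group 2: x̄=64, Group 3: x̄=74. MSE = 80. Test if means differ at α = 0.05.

Grand mean = 70.0. SS_between = 672.0, MS_between = 336.0. F = 4.2, F_crit ≈ 3.285. Reject H₀.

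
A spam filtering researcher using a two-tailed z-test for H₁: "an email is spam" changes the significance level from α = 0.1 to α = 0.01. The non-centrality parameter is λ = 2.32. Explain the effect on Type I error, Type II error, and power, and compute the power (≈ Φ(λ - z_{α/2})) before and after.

Decreasing α from 0.1 to 0.01:
• Type I error rate decreases (α is the Type I rate by definition).
• Critical value moves from z_{α/2} = 1.645 to 2.576, so power = Φ(λ - z_{α/2}) goes from Φ(2.32 - 1.645) = 0.75 to Φ(2.32 - 2.576) = 0.399.
• Type II error rate β = 1 - power therefore increases (0.25 → 0.601).
Appropriate when false positives are costly — here, a legitimate email is sent to the spam folder and the user misses it.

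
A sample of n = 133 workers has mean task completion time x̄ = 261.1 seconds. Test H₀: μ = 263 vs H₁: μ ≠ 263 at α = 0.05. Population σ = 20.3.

z = (x̄ - μ₀)/(σ/√n) = (261.1 - 263)/(20.3/√133) = -1.079. Critical value: ±1.96. Since |-1.079| ≤ 1.96, Fail to reject H₀.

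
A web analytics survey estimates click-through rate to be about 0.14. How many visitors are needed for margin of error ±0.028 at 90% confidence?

n = z²p(1-p)/E² = 1.645²×0.14×0.86/0.028² = 415.6 → n = 416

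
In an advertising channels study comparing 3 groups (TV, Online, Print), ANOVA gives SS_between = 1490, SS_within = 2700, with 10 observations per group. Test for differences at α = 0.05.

df_between = 2, df_within = 27. F = MS_between/MS_within = 745.0/100.0 = 7.45. F_crit ≈ 3.354. Reject H₀. At least one mean differs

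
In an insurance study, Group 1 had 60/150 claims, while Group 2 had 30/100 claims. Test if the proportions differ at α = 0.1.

p̂₁ = 0.4, p̂₂ = 0.3, pooled p̂ = 0.36. z = 1.614. Critical: ±1.645. Fail to reject H₀.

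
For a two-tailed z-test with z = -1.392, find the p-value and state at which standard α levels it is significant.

p = 2·P(Z > |-1.392|) = 2·(1 - Φ(1.392)) ≈ 0.1639. Not significant at any standard level.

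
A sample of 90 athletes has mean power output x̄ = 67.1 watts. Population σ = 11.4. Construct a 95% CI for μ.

CI = x̄ ± z*(σ/√n) = 67.1 ± 1.96(11.4/√90) = 67.1 ± 2.36 = (64.74, 69.46)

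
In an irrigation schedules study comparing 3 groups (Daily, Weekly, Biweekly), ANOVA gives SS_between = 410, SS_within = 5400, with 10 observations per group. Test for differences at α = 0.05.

df_between = 2, df_within = 27. F = MS_between/MS_within = 205.0/200.0 = 1.025. F_crit ≈ 3.354. Fail to reject H₀.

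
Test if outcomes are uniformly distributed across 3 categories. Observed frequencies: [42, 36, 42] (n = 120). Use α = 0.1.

Expected = 40 each. χ² = Σ(O-E)²/E = 0.6. df = 2, critical value = 4.605. Fail to reject H₀.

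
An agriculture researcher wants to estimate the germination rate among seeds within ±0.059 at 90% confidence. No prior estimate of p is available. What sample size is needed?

Conservative approach: use p = 0.5 (maximizes p(1-p) = 0.25). n = z²(0.25)/E² = 1.645²×0.25/0.059² = 194.3 → n = 195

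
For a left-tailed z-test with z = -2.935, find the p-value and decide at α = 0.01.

p = P(Z < -2.935) = Φ(-2.935) ≈ 0.0017. Since p < 0.01, reject H₀ (significant) at α = 0.01.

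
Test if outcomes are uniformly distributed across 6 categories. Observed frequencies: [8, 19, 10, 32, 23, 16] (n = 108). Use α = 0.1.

Expected = 18 each. χ² = Σ(O-E)²/E = 21.667. df = 5, critical value = 9.236. Reject H₀.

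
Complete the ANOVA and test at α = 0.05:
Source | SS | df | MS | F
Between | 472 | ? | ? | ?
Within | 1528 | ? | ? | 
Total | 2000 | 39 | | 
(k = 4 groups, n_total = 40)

df_between = 3, df_within = 36. MS_between = 157.33, MS_within = 42.44. F = 3.707, F_crit ≈ 2.866. Reject H₀.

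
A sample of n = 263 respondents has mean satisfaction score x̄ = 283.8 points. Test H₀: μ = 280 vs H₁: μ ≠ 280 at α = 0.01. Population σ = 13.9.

z = (x̄ - μ₀)/(σ/√n) = (283.8 - 280)/(13.9/√263) = 4.433. Critical value: ±2.576. Since |4.433| > 2.576, Reject H₀.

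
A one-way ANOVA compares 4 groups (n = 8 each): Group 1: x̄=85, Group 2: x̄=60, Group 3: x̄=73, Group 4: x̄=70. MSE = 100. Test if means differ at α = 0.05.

Grand mean = 72.0. SS_between = 2544.0, MS_between = 848.0. F = 8.48, F_crit ≈ 2.947. Reject H₀.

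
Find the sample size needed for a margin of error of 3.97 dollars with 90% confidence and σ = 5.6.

n = (z*σ/E)² = (1.645×5.6/3.97)² = 5.4 → n = 6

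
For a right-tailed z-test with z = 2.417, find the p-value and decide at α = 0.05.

p = P(Z > 2.417) = 1 - Φ(2.417) ≈ 0.0078. Since p < 0.05, reject H₀ (significant) at α = 0.05.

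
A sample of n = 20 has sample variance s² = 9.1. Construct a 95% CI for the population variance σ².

df = 19. χ²_{0.025} = 32.852, χ²_{0.975} = 8.907. CI for σ² = ((n-1)s²/χ²_{α/2}, (n-1)s²/χ²_{1-α/2}) = (19·9.1/32.852, 19·9.1/8.907) = (5.26, 19.41)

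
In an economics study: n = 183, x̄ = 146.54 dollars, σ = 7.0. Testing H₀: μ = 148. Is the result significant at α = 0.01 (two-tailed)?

z = (146.54 - 148)/(7.0/√183) = -2.822. Since |z| > 2.576, significant at α = 0.01.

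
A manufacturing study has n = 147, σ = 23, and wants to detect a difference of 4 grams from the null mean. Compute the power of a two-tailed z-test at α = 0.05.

SE = σ/√n = 23/√147 = 1.897. Non-centrality λ = d/SE = 4/1.897 = 2.109. Power ≈ Φ(λ - z_{α/2}) = Φ(2.109 - 1.96) = Φ(0.149) = 0.559.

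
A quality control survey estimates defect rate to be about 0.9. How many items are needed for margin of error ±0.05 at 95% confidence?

n = z²p(1-p)/E² = 1.96²×0.9×0.1/0.05² = 138.3 → n = 139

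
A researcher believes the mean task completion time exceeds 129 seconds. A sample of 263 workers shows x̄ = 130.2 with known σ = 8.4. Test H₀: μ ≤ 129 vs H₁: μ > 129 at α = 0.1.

z = 2.317. Critical value: 1.28. Reject H₀.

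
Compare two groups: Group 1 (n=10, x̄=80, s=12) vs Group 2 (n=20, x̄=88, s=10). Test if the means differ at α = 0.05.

Pooled sp = 10.68. t = -1.933, df = 28. Critical t = ±2.048. Fail to reject H₀.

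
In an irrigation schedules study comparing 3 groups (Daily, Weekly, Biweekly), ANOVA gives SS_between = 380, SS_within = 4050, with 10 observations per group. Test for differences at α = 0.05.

df_between = 2, df_within = 27. F = MS_between/MS_within = 190.0/150.0 = 1.267. F_crit ≈ 3.354. Fail to reject H₀.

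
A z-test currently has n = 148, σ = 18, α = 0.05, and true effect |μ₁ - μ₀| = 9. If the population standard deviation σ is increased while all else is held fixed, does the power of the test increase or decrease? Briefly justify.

Power decreases: a larger σ inflates the standard error σ/√n, pulling the sampling distribution under H₁ back toward the critical value.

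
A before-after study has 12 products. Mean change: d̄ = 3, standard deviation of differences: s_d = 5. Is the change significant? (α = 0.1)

t = d̄/(s_d/√n) = 3/(5/√12) = 2.078. df = 11, critical t = ±1.796. Reject H₀.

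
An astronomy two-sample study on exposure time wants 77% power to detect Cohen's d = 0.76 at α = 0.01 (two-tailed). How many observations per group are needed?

z_{α/2} = 2.576, z_β = Φ⁻¹(0.77) = 0.739. For medium effect (d = 0.76): n per group = 2(z_{α/2} + z_β)²/d² = 2(2.576 + 0.739)²/0.76² = 38.1 → 39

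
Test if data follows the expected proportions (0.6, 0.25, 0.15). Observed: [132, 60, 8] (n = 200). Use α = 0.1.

Expected: [120.0, 50.0, 30.0]. χ² = 19.333. df = 2, critical = 4.605. Reject H₀.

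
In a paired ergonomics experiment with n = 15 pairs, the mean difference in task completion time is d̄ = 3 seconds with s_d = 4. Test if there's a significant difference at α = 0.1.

t = d̄/(s_d/√n) = 3/(4/√15) = 2.905. df = 14, critical t = ±1.761. Reject H₀.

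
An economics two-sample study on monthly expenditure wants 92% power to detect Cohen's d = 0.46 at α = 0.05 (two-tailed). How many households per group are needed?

z_{α/2} = 1.96, z_β = Φ⁻¹(0.92) = 1.405. For small effect (d = 0.46): n per group = 2(z_{α/2} + z_β)²/d² = 2(1.96 + 1.405)²/0.46² = 107.02 → 108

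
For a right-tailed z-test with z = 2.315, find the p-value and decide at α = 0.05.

p = P(Z > 2.315) = 1 - Φ(2.315) ≈ 0.0103. Since p < 0.05, reject H₀ (significant) at α = 0.05.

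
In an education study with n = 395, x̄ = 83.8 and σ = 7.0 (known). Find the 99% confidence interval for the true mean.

CI = x̄ ± z*(σ/√n) = 83.8 ± 2.576(7.0/√395) = 83.8 ± 0.91 = (82.89, 84.71)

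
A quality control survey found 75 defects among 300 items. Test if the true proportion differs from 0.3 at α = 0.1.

p̂ = 0.25, p₀ = 0.3. z = (p̂ - p₀)/√(p₀(1-p₀)/n) = -1.89. Critical: ±1.645. Reject H₀.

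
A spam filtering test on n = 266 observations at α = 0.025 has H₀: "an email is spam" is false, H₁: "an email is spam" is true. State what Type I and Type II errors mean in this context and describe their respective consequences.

Type I (false positive): concluding that an email is spam when it is not — a legitimate email is sent to the spam folder and the user misses it. Type II (false negative): failing to conclude that an email is spam when it is — a spam email lands in the inbox. Which is costlier depends on domain priorities and is a judgement call rather than a statistical fact.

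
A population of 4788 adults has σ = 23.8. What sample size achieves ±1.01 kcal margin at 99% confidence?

Without FPC: n₀ = (2.576×23.8/1.01)² = 3684.706. With FPC: n = n₀N/(n₀+N-1) = 2082.5 → n = 2083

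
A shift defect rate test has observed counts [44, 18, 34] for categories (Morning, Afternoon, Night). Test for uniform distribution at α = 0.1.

Expected = 32 each. χ² = Σ(O-E)²/E = 10.75. df = 2, critical value = 4.605. Reject H₀.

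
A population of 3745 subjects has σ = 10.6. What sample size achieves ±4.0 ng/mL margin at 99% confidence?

Without FPC: n₀ = (2.576×10.6/4.0)² = 46.6. With FPC: n = n₀N/(n₀+N-1) = 46.04 → n = 47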